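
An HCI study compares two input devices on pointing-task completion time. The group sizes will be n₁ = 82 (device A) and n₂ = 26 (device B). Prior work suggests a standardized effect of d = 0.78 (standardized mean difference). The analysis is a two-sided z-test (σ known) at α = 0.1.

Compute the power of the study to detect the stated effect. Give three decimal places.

Noncentrality parameter: λ = d / √(1/n₁ + 1/n₂) = 0.78 / √(1/82 + 1/26) = 3.4656
Two-sided α = 0.1 → critical value z_{0.05} = 1.645.
Power = Φ(λ − 1.645) + Φ(−λ − 1.645) = Φ(1.821) + Φ(-5.110) = 0.9657 + 0.0000 = 0.9657.

Power ≈ 0.966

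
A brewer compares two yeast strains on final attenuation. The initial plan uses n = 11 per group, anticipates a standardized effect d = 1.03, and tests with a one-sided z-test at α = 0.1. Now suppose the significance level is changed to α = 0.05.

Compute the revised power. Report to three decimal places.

Power ≈ 0.780

δ = d·√(n/2) = 1.03 × √(11/2) = 2.4156 (unchanged). New critical value: z_{0.05} = 1.645.
Revised power = P(Z > 1.645 − δ) = Φ(0.771) = 0.7796.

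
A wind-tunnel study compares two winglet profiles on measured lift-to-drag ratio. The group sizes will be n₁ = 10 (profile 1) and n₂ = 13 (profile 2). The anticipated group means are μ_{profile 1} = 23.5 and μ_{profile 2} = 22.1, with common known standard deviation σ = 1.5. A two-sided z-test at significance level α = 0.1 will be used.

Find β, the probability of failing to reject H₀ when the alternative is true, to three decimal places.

β ≈ 0.283

Standardized effect: d = |μ_{profile 1} − μ_{profile 2}| / σ = |23.5 − 22.1| / 1.5 = 0.9333
Noncentrality parameter: δ = d / √(1/n₁ + 1/n₂) = 0.9333 / √(1/10 + 1/13) = 2.2189
Critical value for a two-sided test at α = 0.1: z_{α/2} = 1.645.
Power = Φ(δ − 1.645) + Φ(−δ − 1.645) = Φ(0.574) + Φ(-3.864) = 0.7170 + 0.0001 = 0.7171.
Type II error: β = 1 − power = 1 − 0.7171 = 0.2829.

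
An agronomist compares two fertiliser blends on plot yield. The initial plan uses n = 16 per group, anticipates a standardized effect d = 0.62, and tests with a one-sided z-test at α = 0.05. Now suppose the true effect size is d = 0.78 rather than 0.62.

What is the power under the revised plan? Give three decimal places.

With d = 0.78: δ = d·√(n/2) = 0.78 × √(16/2) = 2.2062. Critical value z_{0.05} = 1.645.
Revised power = Φ(δ − 1.645) = Φ(0.561) = 0.7127.

Power ≈ 0.713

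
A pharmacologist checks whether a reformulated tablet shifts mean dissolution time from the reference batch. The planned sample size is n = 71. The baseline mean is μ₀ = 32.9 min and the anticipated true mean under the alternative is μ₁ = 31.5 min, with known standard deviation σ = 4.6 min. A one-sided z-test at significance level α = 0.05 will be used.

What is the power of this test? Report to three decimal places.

Standardized effect: d = |μ₁ − μ₀| / σ = |31.5 − 32.9| / 4.6 = 0.3043
Noncentrality parameter: δ = d·√n = 0.3043 × √71 = 2.5645
One-sided α = 0.05 → critical value z_{0.05} = 1.645.
Power = P(Z > 1.645 − δ) = Φ(0.920) = 0.8211.

Power ≈ 0.821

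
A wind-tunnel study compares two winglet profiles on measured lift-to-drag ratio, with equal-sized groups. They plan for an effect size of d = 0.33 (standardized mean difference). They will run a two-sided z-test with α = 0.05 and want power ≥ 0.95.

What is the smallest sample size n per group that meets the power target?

n = 239 per group

Set Φ(δ − 1.960) = 0.95; then δ − 1.960 = Φ⁻¹(0.95) = 1.645, giving δ = 3.605.
(Ignoring the negligible lower-tail rejection probability gives the usual closed-form inversion.)
δ = d·√(n/2) ⇒ n = 2(δ/d)² = 2 × (3.605 / 0.33)² = 238.65.
Round up to the next whole unit.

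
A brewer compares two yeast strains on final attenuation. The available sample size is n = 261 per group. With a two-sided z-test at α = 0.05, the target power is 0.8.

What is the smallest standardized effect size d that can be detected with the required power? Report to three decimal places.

d ≈ 0.245

Need Φ(δ − 1.960) = 0.8, so δ = 1.960 + 0.842 = 2.802.
(The second rejection-region term Φ(−δ − z_{α/2}) is negligible and dropped.)
δ = d·√(n/2) ⇒ d = δ/√(n/2) = 2.802/√(261/2) = 0.2452.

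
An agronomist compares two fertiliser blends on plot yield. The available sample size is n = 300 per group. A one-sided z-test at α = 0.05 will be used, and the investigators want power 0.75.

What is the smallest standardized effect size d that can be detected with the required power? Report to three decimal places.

Need Φ(δ − 1.645) = 0.75, so δ = 1.645 + 0.674 = 2.319.
δ = d·√(n/2) ⇒ d = δ/√(n/2) = 2.319/√(300/2) = 0.1894.

d ≈ 0.189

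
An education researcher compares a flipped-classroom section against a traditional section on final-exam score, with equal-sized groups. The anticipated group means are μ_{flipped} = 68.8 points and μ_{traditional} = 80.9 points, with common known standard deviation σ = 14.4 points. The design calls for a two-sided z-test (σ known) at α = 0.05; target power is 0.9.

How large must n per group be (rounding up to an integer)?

n = 30 per group

Standardized effect: d = |μ_{flipped} − μ_{traditional}| / σ = |68.8 − 80.9| / 14.4 = 0.8403
Set Φ(δ − 1.960) = 0.9; then δ − 1.960 = Φ⁻¹(0.9) = 1.282, giving δ = 3.242.
(For δ > 0 the lower-tail rejection region contributes negligibly to power, so the one-term inversion is standard.)
δ = d·√(n/2) ⇒ n = 2(δ/d)² = 2 × (3.242 / 0.8403)² = 29.76.
Round up to the next whole unit.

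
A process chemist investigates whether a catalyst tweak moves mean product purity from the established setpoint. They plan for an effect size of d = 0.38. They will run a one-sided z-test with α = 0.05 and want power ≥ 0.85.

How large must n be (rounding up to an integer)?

Set Φ(δ − 1.645) = 0.85; then δ − 1.645 = Φ⁻¹(0.85) = 1.036, giving δ = 2.681.
δ = d·√n ⇒ n = (δ/d)² = (2.681 / 0.38)² = 49.79.
Rounding up, n = 50.

n = 50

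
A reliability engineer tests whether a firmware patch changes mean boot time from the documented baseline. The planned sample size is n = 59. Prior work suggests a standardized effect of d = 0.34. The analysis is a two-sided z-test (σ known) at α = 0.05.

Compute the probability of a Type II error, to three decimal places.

β ≈ 0.257

Noncentrality parameter: δ = d·√n = 0.34 × √59 = 2.6116
Two-sided α = 0.05 → critical value z_{0.025} = 1.960.
Power = Φ(δ − 1.960) + Φ(−δ − 1.960) = Φ(0.652) + Φ(-4.572) = 0.7427 + 0.0000 = 0.7427.
Type II error: β = 1 − power = 1 − 0.7427 = 0.2573.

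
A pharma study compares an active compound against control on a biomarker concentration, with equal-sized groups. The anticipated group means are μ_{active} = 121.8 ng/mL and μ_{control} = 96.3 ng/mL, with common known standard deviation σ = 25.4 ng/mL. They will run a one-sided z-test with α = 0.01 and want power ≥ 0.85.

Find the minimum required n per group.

Standardized effect: d = |μ_{active} − μ_{control}| / σ = |121.8 − 96.3| / 25.4 = 1.0039
For power 0.85 need Φ(δ − z_{0.01}) = 0.85, so δ = z_{0.01} + z_{0.15} = 2.326 + 1.036 = 3.363.
δ = d·√(n/2) ⇒ n = 2(δ/d)² = 2 × (3.363 / 1.0039)² = 22.44.
Round up to the next whole unit.

n = 23 per group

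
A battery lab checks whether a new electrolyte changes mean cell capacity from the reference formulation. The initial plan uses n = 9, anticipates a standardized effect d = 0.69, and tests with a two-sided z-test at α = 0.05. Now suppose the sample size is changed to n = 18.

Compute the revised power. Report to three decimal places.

Power ≈ 0.833

With n = 18: δ = d·√n = 0.69 × √18 = 2.9274. Critical value z_{0.025} = 1.960.
Revised power = Φ(δ − 1.960) + Φ(−δ − 1.960) = Φ(0.967) + Φ(-4.887) = 0.8333 + 0.0000 = 0.8333.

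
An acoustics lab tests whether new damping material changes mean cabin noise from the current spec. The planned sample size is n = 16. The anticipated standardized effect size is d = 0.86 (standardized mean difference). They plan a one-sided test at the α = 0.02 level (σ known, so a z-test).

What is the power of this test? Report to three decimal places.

Power ≈ 0.917

Noncentrality parameter: δ = d·√n = 0.86 × √16 = 3.4400
One-sided α = 0.02 → critical value z_{0.02} = 2.054.
Power = Φ(δ − 2.054) = Φ(1.386) = 0.9172.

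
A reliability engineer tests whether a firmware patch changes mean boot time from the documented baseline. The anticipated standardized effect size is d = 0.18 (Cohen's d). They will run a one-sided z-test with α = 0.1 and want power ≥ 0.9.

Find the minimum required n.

n = 203

Set Φ(δ − 1.282) = 0.9; then δ − 1.282 = Φ⁻¹(0.9) = 1.282, giving δ = 2.563.
δ = d·√n ⇒ n = (δ/d)² = (2.563 / 0.18)² = 202.76.
Round up to the next whole unit.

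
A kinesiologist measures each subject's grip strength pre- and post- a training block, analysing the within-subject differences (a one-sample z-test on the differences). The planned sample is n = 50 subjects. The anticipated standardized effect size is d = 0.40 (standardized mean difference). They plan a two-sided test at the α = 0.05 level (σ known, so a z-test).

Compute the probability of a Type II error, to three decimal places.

Noncentrality parameter: δ = d·√n = 0.40 × √50 = 2.8284
Two-sided α = 0.05 → critical value z_{0.025} = 1.960.
Power = Φ(δ − 1.960) + Φ(−δ − 1.960) = Φ(0.868) + Φ(-4.788) = 0.8074 + 0.0000 = 0.8074.
Type II error: β = 1 − power = 1 − 0.8074 = 0.1926.

β ≈ 0.193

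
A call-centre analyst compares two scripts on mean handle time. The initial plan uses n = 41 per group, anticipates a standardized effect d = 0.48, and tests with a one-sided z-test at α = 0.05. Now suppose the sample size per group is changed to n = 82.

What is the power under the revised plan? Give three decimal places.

With n = 82 per group: δ = d·√(n/2) = 0.48 × √(82/2) = 3.0735. Critical value z_{0.05} = 1.645.
Revised power = P(Z > 1.645 − δ) = Φ(1.429) = 0.9234.

Power ≈ 0.923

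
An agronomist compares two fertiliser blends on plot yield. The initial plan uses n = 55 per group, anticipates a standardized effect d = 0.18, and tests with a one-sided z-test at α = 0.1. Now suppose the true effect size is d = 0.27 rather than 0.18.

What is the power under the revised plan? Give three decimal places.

With d = 0.27: δ = d·√(n/2) = 0.27 × √(55/2) = 1.4159. Critical value z_{0.1} = 1.282.
Revised power = P(Z > 1.282 − δ) = Φ(0.134) = 0.5534.

Power ≈ 0.553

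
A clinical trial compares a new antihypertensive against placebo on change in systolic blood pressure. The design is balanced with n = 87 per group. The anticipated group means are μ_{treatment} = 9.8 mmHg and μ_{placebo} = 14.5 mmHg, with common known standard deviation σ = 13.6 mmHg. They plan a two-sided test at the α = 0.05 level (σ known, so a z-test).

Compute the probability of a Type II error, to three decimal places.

β ≈ 0.375

Standardized effect: d = |μ_{treatment} − μ_{placebo}| / σ = |9.8 − 14.5| / 13.6 = 0.3456
Noncentrality parameter: δ = d·√(n/2) = 0.3456 × √(87/2) = 2.2793
Critical value for a two-sided test at α = 0.05: z_{α/2} = 1.960.
Power = Φ(δ − 1.960) + Φ(−δ − 1.960) = Φ(0.319) + Φ(-4.239) = 0.6253 + 0.0000 = 0.6253.
Type II error: β = 1 − power = 1 − 0.6253 = 0.3747.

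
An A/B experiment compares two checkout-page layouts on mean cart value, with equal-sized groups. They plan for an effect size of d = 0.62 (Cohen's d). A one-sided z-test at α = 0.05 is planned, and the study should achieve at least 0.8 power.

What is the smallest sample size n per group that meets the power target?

For power 0.8 need Φ(δ − z_{0.05}) = 0.8, so δ = z_{0.05} + z_{0.20} = 1.645 + 0.842 = 2.486.
δ = d·√(n/2) ⇒ n = 2(δ/d)² = 2 × (2.486 / 0.62)² = 32.17.
Rounding up, n = 33 per group.

n = 33 per group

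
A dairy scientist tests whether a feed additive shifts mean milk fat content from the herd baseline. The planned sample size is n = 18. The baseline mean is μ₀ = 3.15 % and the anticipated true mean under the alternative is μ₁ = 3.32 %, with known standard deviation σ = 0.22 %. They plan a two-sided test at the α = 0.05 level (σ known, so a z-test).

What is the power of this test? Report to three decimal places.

Standardized effect: d = |μ₁ − μ₀| / σ = |3.32 − 3.15| / 0.22 = 0.7727
Noncentrality parameter: δ = d·√n = 0.7727 × √18 = 3.2784
Two-sided α = 0.05 → critical value z_{0.025} = 1.960.
Power = Φ(δ − 1.960) + Φ(−δ − 1.960) = Φ(1.318) + Φ(-5.238) = 0.9063 + 0.0000 = 0.9063.

Power ≈ 0.906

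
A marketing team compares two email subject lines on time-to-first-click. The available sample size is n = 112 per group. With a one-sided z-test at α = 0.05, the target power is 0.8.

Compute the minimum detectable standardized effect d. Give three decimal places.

d ≈ 0.332

Need Φ(δ − 1.645) = 0.8, so δ = 1.645 + 0.842 = 2.486.
δ = d·√(n/2) ⇒ d = δ/√(n/2) = 2.486/√(112/2) = 0.3323.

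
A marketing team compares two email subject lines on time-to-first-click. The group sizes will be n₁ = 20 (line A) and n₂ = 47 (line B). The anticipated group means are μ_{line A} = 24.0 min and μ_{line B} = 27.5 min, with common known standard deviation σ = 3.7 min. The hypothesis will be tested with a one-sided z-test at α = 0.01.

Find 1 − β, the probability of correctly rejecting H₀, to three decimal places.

Standardized effect: d = |μ_{line A} − μ_{line B}| / σ = |24.0 − 27.5| / 3.7 = 0.9459
Noncentrality parameter: δ = d / √(1/n₁ + 1/n₂) = 0.9459 / √(1/20 + 1/47) = 3.5432
One-sided α = 0.01 → critical value z_{0.01} = 2.326.
Power = P(Z > 2.326 − δ) = Φ(1.217) = 0.8882.

Power ≈ 0.888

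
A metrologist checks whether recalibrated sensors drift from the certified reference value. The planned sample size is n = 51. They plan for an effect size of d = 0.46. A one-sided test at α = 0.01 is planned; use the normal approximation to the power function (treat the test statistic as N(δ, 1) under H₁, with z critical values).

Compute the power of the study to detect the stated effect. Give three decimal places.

Power ≈ 0.831

Noncentrality parameter: δ = d·√n = 0.46 × √51 = 3.2851
Critical value for a one-sided test at α = 0.01: z_α = 2.326.
Power = Φ(δ − 2.326) = Φ(0.959) = 0.8311.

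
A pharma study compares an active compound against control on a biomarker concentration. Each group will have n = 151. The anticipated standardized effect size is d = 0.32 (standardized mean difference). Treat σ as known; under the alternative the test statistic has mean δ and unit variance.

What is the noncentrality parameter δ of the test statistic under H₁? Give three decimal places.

δ = d·√(n/2) = 0.32 × √(151/2) = 2.7805

δ ≈ 2.781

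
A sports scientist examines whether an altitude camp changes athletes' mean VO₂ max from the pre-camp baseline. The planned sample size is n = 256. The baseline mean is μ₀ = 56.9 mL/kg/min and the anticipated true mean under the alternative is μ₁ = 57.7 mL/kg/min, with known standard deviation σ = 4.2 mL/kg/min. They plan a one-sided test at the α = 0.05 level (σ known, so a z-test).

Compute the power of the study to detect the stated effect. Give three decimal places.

Standardized effect: d = |μ₁ − μ₀| / σ = |57.7 − 56.9| / 4.2 = 0.1905
Noncentrality parameter: δ = d·√n = 0.1905 × √256 = 3.0476
One-sided α = 0.05 → critical value z_{0.05} = 1.645.
Power = Φ(δ − 1.645) = Φ(1.403) = 0.9197.

Power ≈ 0.920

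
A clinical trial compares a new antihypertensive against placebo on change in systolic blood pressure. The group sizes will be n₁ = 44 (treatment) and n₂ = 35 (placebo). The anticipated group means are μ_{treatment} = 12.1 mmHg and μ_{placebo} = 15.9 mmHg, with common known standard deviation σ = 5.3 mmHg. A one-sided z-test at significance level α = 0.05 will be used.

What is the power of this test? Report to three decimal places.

Standardized effect: d = |μ_{treatment} − μ_{placebo}| / σ = |12.1 − 15.9| / 5.3 = 0.7170
Noncentrality parameter: δ = d / √(1/n₁ + 1/n₂) = 0.7170 / √(1/44 + 1/35) = 3.1656
One-sided α = 0.05 → critical value z_{0.05} = 1.645.
Power = Φ(δ − 1.645) = Φ(1.521) = 0.9358.

Power ≈ 0.936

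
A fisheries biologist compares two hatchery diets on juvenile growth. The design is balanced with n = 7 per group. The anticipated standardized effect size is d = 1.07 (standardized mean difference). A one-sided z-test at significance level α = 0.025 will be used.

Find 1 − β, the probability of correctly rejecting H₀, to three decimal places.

Power ≈ 0.517

Noncentrality parameter: δ = d·√(n/2) = 1.07 × √(7/2) = 2.0018
Critical value for a one-sided test at α = 0.025: z_α = 1.960.
Power = Φ(δ − 1.960) = Φ(0.042) = 0.5167.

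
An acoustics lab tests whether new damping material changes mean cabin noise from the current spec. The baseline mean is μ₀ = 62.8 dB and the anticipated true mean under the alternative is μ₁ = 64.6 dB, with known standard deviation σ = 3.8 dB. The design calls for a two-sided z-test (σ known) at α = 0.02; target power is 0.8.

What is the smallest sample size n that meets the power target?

Standardized effect: d = |μ₁ − μ₀| / σ = |64.6 − 62.8| / 3.8 = 0.4737
Set Φ(δ − 2.326) = 0.8; then δ − 2.326 = Φ⁻¹(0.8) = 0.842, giving δ = 3.168.
(The Φ(−δ − z_{α/2}) term is vanishingly small for δ > 0 and is dropped in the standard sample-size formula.)
δ = d·√n ⇒ n = (δ/d)² = (3.168 / 0.4737)² = 44.73.
Round up to the next whole unit.

n = 45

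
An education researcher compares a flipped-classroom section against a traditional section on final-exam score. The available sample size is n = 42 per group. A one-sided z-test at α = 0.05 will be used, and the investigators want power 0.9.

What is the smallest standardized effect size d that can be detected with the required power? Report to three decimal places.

Need Φ(δ − 1.645) = 0.9, so δ = 1.645 + 1.282 = 2.926.
δ = d·√(n/2) ⇒ d = δ/√(n/2) = 2.926/√(42/2) = 0.6386.

d ≈ 0.639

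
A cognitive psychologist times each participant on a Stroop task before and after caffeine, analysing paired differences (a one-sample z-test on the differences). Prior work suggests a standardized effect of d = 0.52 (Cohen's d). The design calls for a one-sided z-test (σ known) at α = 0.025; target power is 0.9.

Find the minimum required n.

n = 39

For power 0.9 need Φ(δ − z_{0.025}) = 0.9, so δ = z_{0.025} + z_{0.10} = 1.960 + 1.282 = 3.242.
δ = d·√n ⇒ n = (δ/d)² = (3.242 / 0.52)² = 38.86.
Round up to the next whole unit.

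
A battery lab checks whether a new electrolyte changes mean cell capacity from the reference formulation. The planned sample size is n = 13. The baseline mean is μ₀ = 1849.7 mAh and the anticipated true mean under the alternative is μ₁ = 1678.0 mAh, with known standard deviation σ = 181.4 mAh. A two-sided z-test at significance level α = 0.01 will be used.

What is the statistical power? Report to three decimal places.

Standardized effect: d = |μ₁ − μ₀| / σ = |1678.0 − 1849.7| / 181.4 = 0.9465
Noncentrality parameter: δ = d·√n = 0.9465 × √13 = 3.4128
Critical value for a two-sided test at α = 0.01: z_{α/2} = 2.576.
Power = Φ(δ − 2.576) + Φ(−δ − 2.576) = Φ(0.837) + Φ(-5.989) = 0.7987 + 0.0000 = 0.7987.

Power ≈ 0.799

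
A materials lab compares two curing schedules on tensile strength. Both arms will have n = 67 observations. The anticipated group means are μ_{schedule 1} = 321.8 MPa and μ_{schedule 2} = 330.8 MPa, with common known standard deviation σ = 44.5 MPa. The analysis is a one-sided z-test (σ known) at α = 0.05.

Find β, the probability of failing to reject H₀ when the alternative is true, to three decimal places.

Standardized effect: d = |μ_{schedule 1} − μ_{schedule 2}| / σ = |321.8 − 330.8| / 44.5 = 0.2022
Noncentrality parameter: δ = d·√(n/2) = 0.2022 × √(67/2) = 1.1706
One-sided α = 0.05 → critical value z_{0.05} = 1.645.
Power = P(Z > 1.645 − δ) = Φ(-0.474) = 0.3177.
Type II error: β = 1 − power = 1 − 0.3177 = 0.6823.

β ≈ 0.682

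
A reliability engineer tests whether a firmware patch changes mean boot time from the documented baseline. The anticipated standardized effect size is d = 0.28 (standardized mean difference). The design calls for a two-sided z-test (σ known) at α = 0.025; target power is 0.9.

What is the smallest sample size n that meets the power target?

For power 0.9 need Φ(δ − z_{0.0125}) = 0.9, so δ = z_{0.0125} + z_{0.10} = 2.241 + 1.282 = 3.523.
(Ignoring the negligible lower-tail rejection probability gives the usual closed-form inversion.)
δ = d·√n ⇒ n = (δ/d)² = (3.523 / 0.28)² = 158.31.
Round up to the next whole unit.

n = 159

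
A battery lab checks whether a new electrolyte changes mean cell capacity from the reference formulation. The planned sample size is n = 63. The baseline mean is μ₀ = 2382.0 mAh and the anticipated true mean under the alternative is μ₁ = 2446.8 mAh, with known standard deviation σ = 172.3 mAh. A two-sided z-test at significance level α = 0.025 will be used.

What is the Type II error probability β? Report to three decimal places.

β ≈ 0.229

Standardized effect: d = |μ₁ − μ₀| / σ = |2446.8 − 2382.0| / 172.3 = 0.3761
Noncentrality parameter: δ = d·√n = 0.3761 × √63 = 2.9851
Critical value for a two-sided test at α = 0.025: z_{α/2} = 2.241.
Power = Φ(δ − 2.241) + Φ(−δ − 2.241) = Φ(0.744) + Φ(-5.227) = 0.7715 + 0.0000 = 0.7715.
Type II error: β = 1 − power = 1 − 0.7715 = 0.2285.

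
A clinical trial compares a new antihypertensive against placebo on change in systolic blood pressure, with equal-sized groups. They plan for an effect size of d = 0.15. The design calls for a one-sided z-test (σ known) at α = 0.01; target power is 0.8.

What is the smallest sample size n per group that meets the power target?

n = 893 per group

For power 0.8 need Φ(δ − z_{0.01}) = 0.8, so δ = z_{0.01} + z_{0.20} = 2.326 + 0.842 = 3.168.
δ = d·√(n/2) ⇒ n = 2(δ/d)² = 2 × (3.168 / 0.15)² = 892.09.
Round up to the next whole unit.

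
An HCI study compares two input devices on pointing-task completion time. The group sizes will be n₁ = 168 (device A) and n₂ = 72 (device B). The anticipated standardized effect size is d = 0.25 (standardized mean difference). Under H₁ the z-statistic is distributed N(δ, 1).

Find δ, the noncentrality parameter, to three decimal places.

δ = d / √(1/n₁ + 1/n₂) = 0.25 / √(1/168 + 1/72) = 1.7748

δ ≈ 1.775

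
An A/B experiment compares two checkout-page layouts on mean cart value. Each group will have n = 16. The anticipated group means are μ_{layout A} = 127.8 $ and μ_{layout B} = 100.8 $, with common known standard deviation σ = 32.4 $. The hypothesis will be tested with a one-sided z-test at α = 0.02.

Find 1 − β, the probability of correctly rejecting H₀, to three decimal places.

Power ≈ 0.619

Standardized effect: d = |μ_{layout A} − μ_{layout B}| / σ = |127.8 − 100.8| / 32.4 = 0.8333
Noncentrality parameter: δ = d·√(n/2) = 0.8333 × √(16/2) = 2.3570
Critical value for a one-sided test at α = 0.02: z_α = 2.054.
Power = Φ(δ − 2.054) = Φ(0.303) = 0.6192.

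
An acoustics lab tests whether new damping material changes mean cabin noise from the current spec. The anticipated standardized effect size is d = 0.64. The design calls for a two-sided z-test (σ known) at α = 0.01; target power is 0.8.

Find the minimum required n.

For power 0.8 need Φ(δ − z_{0.005}) = 0.8, so δ = z_{0.005} + z_{0.20} = 2.576 + 0.842 = 3.417.
(For δ > 0 the lower-tail rejection region contributes negligibly to power, so the one-term inversion is standard.)
δ = d·√n ⇒ n = (δ/d)² = (3.417 / 0.64)² = 28.51.
Rounding up, n = 29.

n = 29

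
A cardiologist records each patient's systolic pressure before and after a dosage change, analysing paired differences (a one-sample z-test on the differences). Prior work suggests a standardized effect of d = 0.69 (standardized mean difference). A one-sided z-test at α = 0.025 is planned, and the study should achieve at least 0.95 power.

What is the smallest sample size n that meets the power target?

For power 0.95 need Φ(δ − z_{0.025}) = 0.95, so δ = z_{0.025} + z_{0.05} = 1.960 + 1.645 = 3.605.
δ = d·√n ⇒ n = (δ/d)² = (3.605 / 0.69)² = 27.29.
Round up to the next whole unit.

n = 28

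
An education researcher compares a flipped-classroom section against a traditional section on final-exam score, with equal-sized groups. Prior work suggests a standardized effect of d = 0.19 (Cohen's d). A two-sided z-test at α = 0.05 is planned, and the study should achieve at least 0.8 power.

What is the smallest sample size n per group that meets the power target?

n = 435 per group

For power 0.8 need Φ(δ − z_{0.025}) = 0.8, so δ = z_{0.025} + z_{0.20} = 1.960 + 0.842 = 2.802.
(For δ > 0 the lower-tail rejection region contributes negligibly to power, so the one-term inversion is standard.)
δ = d·√(n/2) ⇒ n = 2(δ/d)² = 2 × (2.802 / 0.19)² = 434.84.
Round up to the next whole unit.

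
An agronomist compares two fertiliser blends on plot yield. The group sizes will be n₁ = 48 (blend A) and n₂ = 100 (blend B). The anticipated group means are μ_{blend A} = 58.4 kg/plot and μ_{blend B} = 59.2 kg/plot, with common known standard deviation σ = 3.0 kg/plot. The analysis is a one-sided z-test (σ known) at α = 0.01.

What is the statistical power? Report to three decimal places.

Power ≈ 0.210

Standardized effect: d = |μ_{blend A} − μ_{blend B}| / σ = |58.4 − 59.2| / 3.0 = 0.2667
Noncentrality parameter: δ = d / √(1/n₁ + 1/n₂) = 0.2667 / √(1/48 + 1/100) = 1.5187
Critical value for a one-sided test at α = 0.01: z_α = 2.326.
Power = Φ(δ − 2.326) = Φ(-0.808) = 0.2096.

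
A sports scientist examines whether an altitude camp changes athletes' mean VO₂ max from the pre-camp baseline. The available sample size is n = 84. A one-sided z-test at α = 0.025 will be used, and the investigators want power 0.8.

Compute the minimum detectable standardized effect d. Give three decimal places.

Required noncentrality: δ = z_{0.025} + z_{0.20} = 1.960 + 0.842 = 2.802.
δ = d·√n ⇒ d = δ/√n = 2.802/√84 = 0.3057.

d ≈ 0.306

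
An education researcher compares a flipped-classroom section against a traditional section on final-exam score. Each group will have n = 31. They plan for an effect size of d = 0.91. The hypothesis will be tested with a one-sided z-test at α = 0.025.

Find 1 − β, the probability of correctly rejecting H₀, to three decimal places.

Noncentrality parameter: δ = d·√(n/2) = 0.91 × √(31/2) = 3.5827
Critical value for a one-sided test at α = 0.025: z_α = 1.960.
Power = P(Z > 1.960 − δ) = Φ(1.623) = 0.9477.

Power ≈ 0.948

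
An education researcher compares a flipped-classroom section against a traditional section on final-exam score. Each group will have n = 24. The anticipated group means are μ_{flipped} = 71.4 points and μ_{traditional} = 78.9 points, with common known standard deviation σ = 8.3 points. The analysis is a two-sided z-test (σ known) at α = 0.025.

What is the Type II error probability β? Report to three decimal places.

Standardized effect: d = |μ_{flipped} − μ_{traditional}| / σ = |71.4 − 78.9| / 8.3 = 0.9036
Noncentrality parameter: δ = d·√(n/2) = 0.9036 × √(24/2) = 3.1302
Two-sided α = 0.025 → critical value z_{0.0125} = 2.241.
Power = Φ(δ − 2.241) + Φ(−δ − 2.241) = Φ(0.889) + Φ(-5.372) = 0.8129 + 0.0000 = 0.8129.
Type II error: β = 1 − power = 1 − 0.8129 = 0.1871.

β ≈ 0.187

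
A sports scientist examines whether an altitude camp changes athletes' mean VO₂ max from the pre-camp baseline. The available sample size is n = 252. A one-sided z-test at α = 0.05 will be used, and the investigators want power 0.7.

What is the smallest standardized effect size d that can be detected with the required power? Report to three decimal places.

d ≈ 0.137

Need Φ(δ − 1.645) = 0.7, so δ = 1.645 + 0.524 = 2.169.
δ = d·√n ⇒ d = δ/√n = 2.169/√252 = 0.1367.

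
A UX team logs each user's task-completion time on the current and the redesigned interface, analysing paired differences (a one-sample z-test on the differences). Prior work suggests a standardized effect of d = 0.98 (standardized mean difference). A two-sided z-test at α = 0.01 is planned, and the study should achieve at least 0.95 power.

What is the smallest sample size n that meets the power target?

n = 19

For power 0.95 need Φ(δ − z_{0.005}) = 0.95, so δ = z_{0.005} + z_{0.05} = 2.576 + 1.645 = 4.221.
(For δ > 0 the lower-tail rejection region contributes negligibly to power, so the one-term inversion is standard.)
δ = d·√n ⇒ n = (δ/d)² = (4.221 / 0.98)² = 18.55.
Rounding up, n = 19.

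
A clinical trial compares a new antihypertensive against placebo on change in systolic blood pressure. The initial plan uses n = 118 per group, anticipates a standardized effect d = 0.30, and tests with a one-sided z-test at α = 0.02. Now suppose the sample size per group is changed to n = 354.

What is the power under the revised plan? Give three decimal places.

With n = 354 per group: δ = d·√(n/2) = 0.30 × √(354/2) = 3.9912. Critical value z_{0.02} = 2.054.
Revised power = Φ(δ − 2.054) = Φ(1.937) = 0.9737.

Power ≈ 0.974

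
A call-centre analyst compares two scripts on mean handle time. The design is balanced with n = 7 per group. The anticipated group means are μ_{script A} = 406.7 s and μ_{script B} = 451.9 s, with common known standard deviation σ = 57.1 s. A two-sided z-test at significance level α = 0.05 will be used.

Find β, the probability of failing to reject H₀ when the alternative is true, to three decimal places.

β ≈ 0.684

Standardized effect: d = |μ_{script A} − μ_{script B}| / σ = |406.7 − 451.9| / 57.1 = 0.7916
Noncentrality parameter: δ = d·√(n/2) = 0.7916 × √(7/2) = 1.4809
Critical value for a two-sided test at α = 0.05: z_{α/2} = 1.960.
Power = Φ(δ − 1.960) + Φ(−δ − 1.960) = Φ(-0.479) + Φ(-3.441) = 0.3160 + 0.0003 = 0.3162.
Type II error: β = 1 − power = 1 − 0.3162 = 0.6838.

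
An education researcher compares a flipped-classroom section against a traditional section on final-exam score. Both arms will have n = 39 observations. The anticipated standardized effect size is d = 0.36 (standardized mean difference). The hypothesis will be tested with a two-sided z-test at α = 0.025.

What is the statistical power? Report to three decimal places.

Power ≈ 0.257

Noncentrality parameter: δ = d·√(n/2) = 0.36 × √(39/2) = 1.5897
Critical value for a two-sided test at α = 0.025: z_{α/2} = 2.241.
Power = Φ(δ − 2.241) + Φ(−δ − 2.241) = Φ(-0.652) + Φ(-3.831) = 0.2573 + 0.0001 = 0.2574.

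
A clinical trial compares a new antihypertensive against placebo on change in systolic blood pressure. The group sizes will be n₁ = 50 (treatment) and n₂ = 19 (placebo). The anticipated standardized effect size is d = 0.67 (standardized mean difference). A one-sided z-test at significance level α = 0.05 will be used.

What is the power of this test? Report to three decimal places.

Noncentrality parameter: δ = d / √(1/n₁ + 1/n₂) = 0.67 / √(1/50 + 1/19) = 2.4861
One-sided α = 0.05 → critical value z_{0.05} = 1.645.
Power = Φ(δ − 1.645) = Φ(0.841) = 0.7999.

Power ≈ 0.800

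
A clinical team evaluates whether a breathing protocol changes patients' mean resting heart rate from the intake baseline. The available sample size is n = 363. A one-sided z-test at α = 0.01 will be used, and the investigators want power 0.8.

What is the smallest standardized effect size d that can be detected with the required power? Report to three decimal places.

Required noncentrality: δ = z_{0.01} + z_{0.20} = 2.326 + 0.842 = 3.168.
δ = d·√n ⇒ d = δ/√n = 3.168/√363 = 0.1663.

d ≈ 0.166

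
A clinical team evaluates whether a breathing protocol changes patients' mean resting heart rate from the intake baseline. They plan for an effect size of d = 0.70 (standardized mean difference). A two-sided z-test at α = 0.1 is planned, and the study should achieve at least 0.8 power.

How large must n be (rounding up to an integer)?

n = 13

Set Φ(δ − 1.645) = 0.8; then δ − 1.645 = Φ⁻¹(0.8) = 0.842, giving δ = 2.486.
(Ignoring the negligible lower-tail rejection probability gives the usual closed-form inversion.)
δ = d·√n ⇒ n = (δ/d)² = (2.486 / 0.70)² = 12.62.
Round up to the next whole unit.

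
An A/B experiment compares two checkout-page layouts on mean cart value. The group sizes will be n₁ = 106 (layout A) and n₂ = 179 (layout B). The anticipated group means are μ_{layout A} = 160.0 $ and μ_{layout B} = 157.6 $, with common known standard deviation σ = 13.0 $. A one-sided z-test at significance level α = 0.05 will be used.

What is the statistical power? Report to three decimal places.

Standardized effect: d = |μ_{layout A} − μ_{layout B}| / σ = |160.0 − 157.6| / 13.0 = 0.1846
Noncentrality parameter: δ = d / √(1/n₁ + 1/n₂) = 0.1846 / √(1/106 + 1/179) = 1.5063
Critical value for a one-sided test at α = 0.05: z_α = 1.645.
Power = Φ(δ − 1.645) = Φ(-0.139) = 0.4449.

Power ≈ 0.445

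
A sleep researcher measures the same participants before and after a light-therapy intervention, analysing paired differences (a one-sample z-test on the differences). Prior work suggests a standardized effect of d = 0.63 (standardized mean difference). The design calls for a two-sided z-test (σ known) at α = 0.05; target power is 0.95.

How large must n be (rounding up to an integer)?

n = 33

For power 0.95 need Φ(δ − z_{0.025}) = 0.95, so δ = z_{0.025} + z_{0.05} = 1.960 + 1.645 = 3.605.
(The Φ(−δ − z_{α/2}) term is vanishingly small for δ > 0 and is dropped in the standard sample-size formula.)
δ = d·√n ⇒ n = (δ/d)² = (3.605 / 0.63)² = 32.74.
Rounding up, n = 33.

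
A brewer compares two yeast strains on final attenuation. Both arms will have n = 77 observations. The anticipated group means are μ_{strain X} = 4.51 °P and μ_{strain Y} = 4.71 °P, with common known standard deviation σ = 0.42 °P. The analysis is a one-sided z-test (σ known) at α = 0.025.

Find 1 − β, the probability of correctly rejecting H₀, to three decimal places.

Standardized effect: d = |μ_{strain X} − μ_{strain Y}| / σ = |4.51 − 4.71| / 0.42 = 0.4762
Noncentrality parameter: λ = d·√(n/2) = 0.4762 × √(77/2) = 2.9547
Critical value for a one-sided test at α = 0.025: z_α = 1.960.
Power = Φ(λ − 1.960) = Φ(0.995) = 0.8401.

Power ≈ 0.840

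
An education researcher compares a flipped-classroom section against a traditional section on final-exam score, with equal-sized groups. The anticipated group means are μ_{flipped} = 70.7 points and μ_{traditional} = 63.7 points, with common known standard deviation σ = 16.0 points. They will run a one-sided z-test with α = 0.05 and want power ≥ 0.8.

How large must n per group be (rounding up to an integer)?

n = 65 per group

Standardized effect: d = |μ_{flipped} − μ_{traditional}| / σ = |70.7 − 63.7| / 16.0 = 0.4375
For power 0.8 need Φ(δ − z_{0.05}) = 0.8, so δ = z_{0.05} + z_{0.20} = 1.645 + 0.842 = 2.486.
δ = d·√(n/2) ⇒ n = 2(δ/d)² = 2 × (2.486 / 0.4375)² = 64.60.
Rounding up, n = 65 per group.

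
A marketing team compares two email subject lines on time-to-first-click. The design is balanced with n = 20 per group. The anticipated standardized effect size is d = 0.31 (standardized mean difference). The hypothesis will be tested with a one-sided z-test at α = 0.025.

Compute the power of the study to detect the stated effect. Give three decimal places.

Noncentrality parameter: δ = d·√(n/2) = 0.31 × √(20/2) = 0.9803
Critical value for a one-sided test at α = 0.025: z_α = 1.960.
Power = Φ(δ − 1.960) = Φ(-0.980) = 0.1636.

Power ≈ 0.164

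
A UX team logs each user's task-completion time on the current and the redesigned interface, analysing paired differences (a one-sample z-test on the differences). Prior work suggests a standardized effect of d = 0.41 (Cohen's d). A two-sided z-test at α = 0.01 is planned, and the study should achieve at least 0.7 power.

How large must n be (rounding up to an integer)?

For power 0.7 need Φ(δ − z_{0.005}) = 0.7, so δ = z_{0.005} + z_{0.30} = 2.576 + 0.524 = 3.100.
(For δ > 0 the lower-tail rejection region contributes negligibly to power, so the one-term inversion is standard.)
δ = d·√n ⇒ n = (δ/d)² = (3.100 / 0.41)² = 57.18.
Round up to the next whole unit.

n = 58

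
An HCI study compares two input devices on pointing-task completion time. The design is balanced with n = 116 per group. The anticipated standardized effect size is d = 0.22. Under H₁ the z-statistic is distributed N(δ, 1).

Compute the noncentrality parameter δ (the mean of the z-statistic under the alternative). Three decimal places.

δ ≈ 1.675

δ = d·√(n/2) = 0.22 × √(116/2) = 1.6755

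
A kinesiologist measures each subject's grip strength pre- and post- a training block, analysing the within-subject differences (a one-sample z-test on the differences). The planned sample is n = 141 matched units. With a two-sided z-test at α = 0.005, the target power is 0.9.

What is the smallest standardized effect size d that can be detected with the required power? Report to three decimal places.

d ≈ 0.344

Required noncentrality: δ = z_{0.0025} + z_{0.10} = 2.807 + 1.282 = 4.089.
(The second rejection-region term Φ(−δ − z_{α/2}) is negligible and dropped.)
δ = d·√n ⇒ d = δ/√n = 4.089/√141 = 0.3443.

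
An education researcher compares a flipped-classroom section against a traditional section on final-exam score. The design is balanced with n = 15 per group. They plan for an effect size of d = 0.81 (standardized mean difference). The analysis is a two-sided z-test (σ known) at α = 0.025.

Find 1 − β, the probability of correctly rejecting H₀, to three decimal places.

Noncentrality parameter: δ = d·√(n/2) = 0.81 × √(15/2) = 2.2183
Two-sided α = 0.025 → critical value z_{0.0125} = 2.241.
Power = Φ(δ − 2.241) + Φ(−δ − 2.241) = Φ(-0.023) + Φ(-4.460) = 0.4908 + 0.0000 = 0.4908.

Power ≈ 0.491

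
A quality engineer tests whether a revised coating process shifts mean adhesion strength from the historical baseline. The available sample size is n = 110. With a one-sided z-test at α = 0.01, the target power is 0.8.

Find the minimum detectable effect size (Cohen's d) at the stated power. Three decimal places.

Required noncentrality: δ = z_{0.01} + z_{0.20} = 2.326 + 0.842 = 3.168.
δ = d·√n ⇒ d = δ/√n = 3.168/√110 = 0.3021.

d ≈ 0.302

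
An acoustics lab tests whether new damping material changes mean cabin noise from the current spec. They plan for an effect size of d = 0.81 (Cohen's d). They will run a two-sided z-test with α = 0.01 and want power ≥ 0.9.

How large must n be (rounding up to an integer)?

Set Φ(δ − 2.576) = 0.9; then δ − 2.576 = Φ⁻¹(0.9) = 1.282, giving δ = 3.857.
(The Φ(−δ − z_{α/2}) term is vanishingly small for δ > 0 and is dropped in the standard sample-size formula.)
δ = d·√n ⇒ n = (δ/d)² = (3.857 / 0.81)² = 22.68.
Rounding up, n = 23.

n = 23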